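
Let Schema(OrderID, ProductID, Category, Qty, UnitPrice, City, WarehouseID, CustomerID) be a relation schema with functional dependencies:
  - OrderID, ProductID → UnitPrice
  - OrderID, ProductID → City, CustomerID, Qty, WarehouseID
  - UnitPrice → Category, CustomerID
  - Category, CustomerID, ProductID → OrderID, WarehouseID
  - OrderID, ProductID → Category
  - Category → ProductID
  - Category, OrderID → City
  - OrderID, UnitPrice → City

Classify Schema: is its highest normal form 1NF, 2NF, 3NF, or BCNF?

Candidate keys: {Category, CustomerID}, {Category, OrderID}, {OrderID, ProductID}, {UnitPrice}. Prime attributes: {Category, CustomerID, OrderID, ProductID, UnitPrice}.
Category → ProductID breaks BCNF: {Category}⁺ = {Category, ProductID}, so {Category} is not a superkey.
Its right-hand attributes {ProductID} are all prime, as are those of every other non-superkey FD — the relation is in 3NF.

3NF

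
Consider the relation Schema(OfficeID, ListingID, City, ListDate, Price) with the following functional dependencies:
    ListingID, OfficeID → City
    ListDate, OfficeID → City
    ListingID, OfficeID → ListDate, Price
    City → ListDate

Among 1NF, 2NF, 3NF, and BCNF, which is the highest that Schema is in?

Candidate key: {ListingID, OfficeID}. Prime attributes: {ListingID, OfficeID}.
ListDate, OfficeID → City: {ListDate, OfficeID}⁺ = {City, ListDate, OfficeID}, which is not all of the attributes, so the left side is not a superkey — BCNF is violated.
ListDate, OfficeID → City has non-prime {City} on the right and a non-superkey on the left, so 3NF fails.
No non-prime attribute depends on a proper subset of any candidate key, so 2NF holds.

2NF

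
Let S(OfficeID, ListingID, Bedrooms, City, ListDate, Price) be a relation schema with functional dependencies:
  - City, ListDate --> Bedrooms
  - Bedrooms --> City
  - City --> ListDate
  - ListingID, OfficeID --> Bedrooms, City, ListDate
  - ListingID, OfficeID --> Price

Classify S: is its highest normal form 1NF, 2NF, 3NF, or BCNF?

2NF

Candidate key: {ListingID, OfficeID}. Prime attributes: {ListingID, OfficeID}.
For City, ListDate --> Bedrooms we have {City, ListDate}⁺ = {Bedrooms, City, ListDate}; {City, ListDate} is not a superkey, so BCNF fails.
City, ListDate --> Bedrooms has non-prime {Bedrooms} on the right and a non-superkey on the left, so 3NF fails.
No proper subset of a key has a non-prime attribute in its closure, so there is no partial dependency; 2NF holds.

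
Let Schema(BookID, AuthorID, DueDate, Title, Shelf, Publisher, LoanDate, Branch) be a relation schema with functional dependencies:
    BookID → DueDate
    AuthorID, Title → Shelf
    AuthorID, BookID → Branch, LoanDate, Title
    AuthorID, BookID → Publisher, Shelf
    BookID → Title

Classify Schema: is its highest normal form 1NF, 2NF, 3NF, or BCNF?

Candidate key: {AuthorID, BookID}. Prime attributes: {AuthorID, BookID}.
BookID → DueDate breaks BCNF: {BookID}⁺ = {BookID, DueDate, Title}, so {BookID} is not a superkey.
Because {DueDate} is non-prime and the left side of BookID → DueDate is not a superkey, the relation is not in 3NF.
{BookID} is a proper subset of the key {AuthorID, BookID}, and {BookID}⁺ contains the non-prime attributes {DueDate, Title} — a partial dependency, so 2NF is violated.

1NF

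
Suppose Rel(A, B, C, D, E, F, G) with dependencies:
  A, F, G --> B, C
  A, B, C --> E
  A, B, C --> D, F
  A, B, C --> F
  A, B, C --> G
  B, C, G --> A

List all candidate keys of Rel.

{A, B, C}⁺ = {A, B, C, D, E, F, G} — all of the relation — so {A, B, C} is a candidate key.
{A, F, G}⁺ = {A, B, C, D, E, F, G} — all of the relation — so {A, F, G} is a candidate key.
{B, C, G}⁺ = {A, B, C, D, E, F, G} — all of the relation — so {B, C, G} is a candidate key.
Any other superkey properly contains one of these, so there are no further candidate keys.

{A, B, C}, {A, F, G}, {B, C, G}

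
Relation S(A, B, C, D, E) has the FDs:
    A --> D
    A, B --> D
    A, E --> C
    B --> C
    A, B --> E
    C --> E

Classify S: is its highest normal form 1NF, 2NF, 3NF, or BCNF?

1NF

Candidate key: {A, B}. Prime attributes: {A, B}.
A --> D breaks BCNF: {A}⁺ = {A, D}, so {A} is not a superkey.
A --> D determines the non-prime attribute {D} from a non-superkey — 3NF is violated.
The proper key subset {A} of {A, B} determines non-prime {D}, so the relation is not even in 2NF.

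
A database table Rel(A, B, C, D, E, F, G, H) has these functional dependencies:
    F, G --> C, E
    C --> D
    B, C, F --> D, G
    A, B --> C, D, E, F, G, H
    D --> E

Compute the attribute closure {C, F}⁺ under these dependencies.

{C, D, E, F}

Start with {C, F}.
C --> D applies; add {D} → now {C, D, F}.
D --> E applies; add {E} → now {C, D, E, F}.
No further FD applies.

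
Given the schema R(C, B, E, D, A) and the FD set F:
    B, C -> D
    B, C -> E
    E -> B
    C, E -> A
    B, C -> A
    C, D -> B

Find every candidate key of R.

No FD produces {C}, so it must be in every candidate key.
Closure of {B, C} is {A, B, C, D, E}, the whole schema; {B, C} is a candidate key.
Closure of {C, D} is {A, B, C, D, E}, the whole schema; {C, D} is a candidate key.
Closure of {C, E} is {A, B, C, D, E}, the whole schema; {C, E} is a candidate key.
Any other superkey properly contains one of these, so there are no further candidate keys.

{B, C}, {C, D}, {C, E}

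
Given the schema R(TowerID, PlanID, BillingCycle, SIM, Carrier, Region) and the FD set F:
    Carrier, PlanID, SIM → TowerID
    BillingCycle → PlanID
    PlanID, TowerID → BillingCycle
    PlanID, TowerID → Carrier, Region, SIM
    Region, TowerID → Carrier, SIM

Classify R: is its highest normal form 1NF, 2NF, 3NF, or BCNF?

3NF

Candidate keys: {BillingCycle, Carrier, SIM}, {BillingCycle, TowerID}, {Carrier, PlanID, SIM}, {PlanID, TowerID}. Prime attributes: {BillingCycle, Carrier, PlanID, SIM, TowerID}.
BillingCycle → PlanID breaks BCNF: {BillingCycle}⁺ = {BillingCycle, PlanID}, so {BillingCycle} is not a superkey.
But every attribute on its right side ({PlanID}) is prime, and the same holds for every other non-superkey FD, so 3NF still holds.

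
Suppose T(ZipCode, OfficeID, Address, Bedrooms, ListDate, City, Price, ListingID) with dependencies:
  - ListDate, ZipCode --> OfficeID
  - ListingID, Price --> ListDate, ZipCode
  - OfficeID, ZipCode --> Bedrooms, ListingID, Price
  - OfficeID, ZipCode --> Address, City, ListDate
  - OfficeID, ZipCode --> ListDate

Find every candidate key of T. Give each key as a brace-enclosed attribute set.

{ListDate, ZipCode}, {ListingID, Price}, {OfficeID, ZipCode}

Closure of {ListDate, ZipCode} is {Address, Bedrooms, City, ListDate, ListingID, OfficeID, Price, ZipCode}, the whole schema; {ListDate, ZipCode} is a candidate key.
Closure of {ListingID, Price} is {Address, Bedrooms, City, ListDate, ListingID, OfficeID, Price, ZipCode}, the whole schema; {ListingID, Price} is a candidate key.
Closure of {OfficeID, ZipCode} is {Address, Bedrooms, City, ListDate, ListingID, OfficeID, Price, ZipCode}, the whole schema; {OfficeID, ZipCode} is a candidate key.
No proper subset of any of these is a key, and no other minimal superkey exists.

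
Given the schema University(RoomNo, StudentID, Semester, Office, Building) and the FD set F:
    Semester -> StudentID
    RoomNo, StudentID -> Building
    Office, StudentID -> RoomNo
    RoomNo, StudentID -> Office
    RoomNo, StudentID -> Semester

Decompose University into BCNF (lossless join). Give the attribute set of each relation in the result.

{Building, Office, RoomNo, Semester}; {Semester, StudentID}

Candidate keys of the original relation: {Office, Semester}, {Office, StudentID}, {RoomNo, Semester}, {RoomNo, StudentID}.
{Building, Office, RoomNo, Semester, StudentID}: {Semester} determines {Semester, StudentID} here but is not a superkey — split on Semester -> StudentID, giving {Semester, StudentID} and {Building, Office, RoomNo, Semester}.
{Semester, StudentID} is in BCNF.
{Building, Office, RoomNo, Semester} is in BCNF.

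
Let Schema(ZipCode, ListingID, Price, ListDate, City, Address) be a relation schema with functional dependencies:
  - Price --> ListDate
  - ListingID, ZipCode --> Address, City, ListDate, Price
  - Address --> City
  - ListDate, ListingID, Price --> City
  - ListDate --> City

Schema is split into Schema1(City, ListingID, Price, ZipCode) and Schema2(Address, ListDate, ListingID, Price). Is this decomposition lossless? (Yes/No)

No

Common attributes: {ListingID, Price}; their closure is {City, ListDate, ListingID, Price}.
Schema1 ⊄ {City, ListDate, ListingID, Price} and Schema2 ⊄ {City, ListDate, ListingID, Price}, so the split is lossy.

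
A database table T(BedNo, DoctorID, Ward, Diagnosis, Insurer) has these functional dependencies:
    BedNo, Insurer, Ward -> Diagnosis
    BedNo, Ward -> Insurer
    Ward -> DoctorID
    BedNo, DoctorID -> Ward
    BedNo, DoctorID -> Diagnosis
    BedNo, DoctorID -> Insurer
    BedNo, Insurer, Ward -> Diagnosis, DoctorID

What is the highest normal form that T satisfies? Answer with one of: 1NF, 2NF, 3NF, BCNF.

Candidate keys: {BedNo, DoctorID}, {BedNo, Ward}. Prime attributes: {BedNo, DoctorID, Ward}.
Ward -> DoctorID: {Ward}⁺ = {DoctorID, Ward}, which is not all of the attributes, so the left side is not a superkey — BCNF is violated.
Since {DoctorID} ⊆ prime attributes and every other non-superkey FD also has a prime right side, the schema is in 3NF.

3NF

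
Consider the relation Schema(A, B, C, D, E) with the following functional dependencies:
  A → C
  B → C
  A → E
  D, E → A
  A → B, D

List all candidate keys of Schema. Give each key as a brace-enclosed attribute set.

{A}⁺ = {A, B, C, D, E}, which is every attribute, so {A} is a candidate key.
{D, E}⁺ = {A, B, C, D, E}, which is every attribute, so {D, E} is a candidate key.
No proper subset of any of these is a key, and no other minimal superkey exists.

{A}, {D, E}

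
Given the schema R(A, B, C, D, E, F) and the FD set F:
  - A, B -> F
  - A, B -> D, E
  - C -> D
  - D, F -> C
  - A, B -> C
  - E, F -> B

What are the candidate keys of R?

No FD produces {A}, so it must be in every candidate key.
Closure of {A, B} is {A, B, C, D, E, F}, the whole schema; {A, B} is a candidate key.
Closure of {A, E, F} is {A, B, C, D, E, F}, the whole schema; {A, E, F} is a candidate key.
No proper subset of any of these is a key, and no other minimal superkey exists.

{A, B}, {A, E, F}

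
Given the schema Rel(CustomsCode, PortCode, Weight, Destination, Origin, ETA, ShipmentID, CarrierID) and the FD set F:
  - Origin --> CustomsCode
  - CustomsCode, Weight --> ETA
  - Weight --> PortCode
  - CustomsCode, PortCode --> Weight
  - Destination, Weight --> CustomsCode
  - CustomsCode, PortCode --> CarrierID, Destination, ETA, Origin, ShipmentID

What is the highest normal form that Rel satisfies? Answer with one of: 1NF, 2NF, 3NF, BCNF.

3NF

Candidate keys: {CustomsCode, PortCode}, {CustomsCode, Weight}, {Destination, Weight}, {Origin, PortCode}, {Origin, Weight}. Prime attributes: {CustomsCode, Destination, Origin, PortCode, Weight}.
Origin --> CustomsCode: {Origin}⁺ = {CustomsCode, Origin}, which is not all of the attributes, so the left side is not a superkey — BCNF is violated.
But every attribute on its right side ({CustomsCode}) is prime, and the same holds for every other non-superkey FD, so 3NF still holds.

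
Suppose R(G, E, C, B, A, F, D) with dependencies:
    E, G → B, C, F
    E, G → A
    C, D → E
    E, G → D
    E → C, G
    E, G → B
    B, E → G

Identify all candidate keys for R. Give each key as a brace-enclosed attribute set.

{E} is a candidate key since {E}⁺ = {A, B, C, D, E, F, G} covers every attribute.
{C, D} is a candidate key since {C, D}⁺ = {A, B, C, D, E, F, G} covers every attribute.
These are minimal and exhaustive — every other superkey contains one of them.

{C, D}, {E}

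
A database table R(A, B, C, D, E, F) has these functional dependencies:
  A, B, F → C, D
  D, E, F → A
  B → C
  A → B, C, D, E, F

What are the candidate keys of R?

{A}⁺ = {A, B, C, D, E, F}, which is every attribute, so {A} is a candidate key.
{D, E, F}⁺ = {A, B, C, D, E, F}, which is every attribute, so {D, E, F} is a candidate key.
These are minimal and exhaustive — every other superkey contains one of them.

{A}, {D, E, F}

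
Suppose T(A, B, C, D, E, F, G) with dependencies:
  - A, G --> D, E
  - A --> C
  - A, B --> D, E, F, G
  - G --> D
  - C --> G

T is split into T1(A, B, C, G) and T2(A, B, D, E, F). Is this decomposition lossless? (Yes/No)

Common attributes: {A, B}; their closure is {A, B, C, D, E, F, G}.
This includes all of T1, so the common attributes are a superkey of T1 — the join is lossless.

Yes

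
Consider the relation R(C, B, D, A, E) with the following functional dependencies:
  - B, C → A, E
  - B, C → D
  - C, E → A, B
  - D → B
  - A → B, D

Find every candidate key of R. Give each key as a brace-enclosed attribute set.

{A, C}, {B, C}, {C, D}, {C, E}

Attributes never on any right-hand side: {C} — every candidate key must contain it.
{A, C}⁺ = {A, B, C, D, E} — all of the relation — so {A, C} is a candidate key.
{B, C}⁺ = {A, B, C, D, E} — all of the relation — so {B, C} is a candidate key.
{C, D}⁺ = {A, B, C, D, E} — all of the relation — so {C, D} is a candidate key.
{C, E}⁺ = {A, B, C, D, E} — all of the relation — so {C, E} is a candidate key.
No proper subset of any of these is a key, and no other minimal superkey exists.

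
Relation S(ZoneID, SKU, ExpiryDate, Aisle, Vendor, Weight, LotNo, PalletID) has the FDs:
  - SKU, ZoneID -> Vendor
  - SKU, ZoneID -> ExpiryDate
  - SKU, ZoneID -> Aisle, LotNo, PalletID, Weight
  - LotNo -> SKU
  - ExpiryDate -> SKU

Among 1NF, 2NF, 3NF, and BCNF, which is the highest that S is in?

3NF

Candidate keys: {ExpiryDate, ZoneID}, {LotNo, ZoneID}, {SKU, ZoneID}. Prime attributes: {ExpiryDate, LotNo, SKU, ZoneID}.
For LotNo -> SKU we have {LotNo}⁺ = {LotNo, SKU}; {LotNo} is not a superkey, so BCNF fails.
Since {SKU} ⊆ prime attributes and every other non-superkey FD also has a prime right side, the schema is in 3NF.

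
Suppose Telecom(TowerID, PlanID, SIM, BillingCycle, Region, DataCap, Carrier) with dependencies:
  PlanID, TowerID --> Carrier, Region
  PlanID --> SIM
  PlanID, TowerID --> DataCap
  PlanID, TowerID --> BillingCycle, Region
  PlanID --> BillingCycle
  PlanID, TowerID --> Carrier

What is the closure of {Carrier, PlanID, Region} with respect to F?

Start with {Carrier, PlanID, Region}.
PlanID --> SIM applies; add {SIM} → now {Carrier, PlanID, Region, SIM}.
PlanID --> BillingCycle applies; add {BillingCycle} → now {BillingCycle, Carrier, PlanID, Region, SIM}.
No further FD applies.

{BillingCycle, Carrier, PlanID, Region, SIM}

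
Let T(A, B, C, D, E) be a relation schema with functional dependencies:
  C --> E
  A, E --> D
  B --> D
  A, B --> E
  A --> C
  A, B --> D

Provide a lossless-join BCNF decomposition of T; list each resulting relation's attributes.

Candidate key of the original relation: {A, B}.
Within {A, B, C, D, E}: {C}⁺ ∩ {A, B, C, D, E} = {C, E}, not the whole set, so C --> E violates BCNF; decompose into {C, E} and {A, B, C, D}.
{C, E} is in BCNF.
Within {A, B, C, D}: {B}⁺ ∩ {A, B, C, D} = {B, D}, not the whole set, so B --> D violates BCNF; decompose into {B, D} and {A, B, C}.
{B, D} is in BCNF.
Within {A, B, C}: {A}⁺ ∩ {A, B, C} = {A, C}, not the whole set, so A --> C violates BCNF; decompose into {A, C} and {A, B}.
{A, C} is in BCNF.
{A, B} is in BCNF.

{A, B}; {A, C}; {B, D}; {C, E}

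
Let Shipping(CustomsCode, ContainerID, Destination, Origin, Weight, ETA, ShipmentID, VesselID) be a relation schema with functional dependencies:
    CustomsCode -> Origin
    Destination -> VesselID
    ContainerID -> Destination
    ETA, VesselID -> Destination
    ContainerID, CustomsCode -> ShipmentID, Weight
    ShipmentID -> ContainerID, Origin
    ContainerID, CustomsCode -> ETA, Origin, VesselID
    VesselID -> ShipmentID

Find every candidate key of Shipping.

{ContainerID, CustomsCode}, {CustomsCode, Destination}, {CustomsCode, ShipmentID}, {CustomsCode, VesselID}

No FD produces {CustomsCode}, so it must be in every candidate key.
{ContainerID, CustomsCode}⁺ = {ContainerID, CustomsCode, Destination, ETA, Origin, ShipmentID, VesselID, Weight}, which is every attribute, so {ContainerID, CustomsCode} is a candidate key.
{CustomsCode, Destination}⁺ = {ContainerID, CustomsCode, Destination, ETA, Origin, ShipmentID, VesselID, Weight}, which is every attribute, so {CustomsCode, Destination} is a candidate key.
{CustomsCode, ShipmentID}⁺ = {ContainerID, CustomsCode, Destination, ETA, Origin, ShipmentID, VesselID, Weight}, which is every attribute, so {CustomsCode, ShipmentID} is a candidate key.
{CustomsCode, VesselID}⁺ = {ContainerID, CustomsCode, Destination, ETA, Origin, ShipmentID, VesselID, Weight}, which is every attribute, so {CustomsCode, VesselID} is a candidate key.
Any other superkey properly contains one of these, so there are no further candidate keys.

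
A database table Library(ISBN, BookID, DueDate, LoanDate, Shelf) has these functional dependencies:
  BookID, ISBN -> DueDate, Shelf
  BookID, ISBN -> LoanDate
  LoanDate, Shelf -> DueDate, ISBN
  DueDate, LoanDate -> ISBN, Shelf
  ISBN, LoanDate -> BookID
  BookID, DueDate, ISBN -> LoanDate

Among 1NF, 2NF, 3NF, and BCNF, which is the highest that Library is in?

BCNF

Candidate keys: {BookID, ISBN}, {DueDate, LoanDate}, {ISBN, LoanDate}, {LoanDate, Shelf}. Prime attributes: {BookID, DueDate, ISBN, LoanDate, Shelf}.
The left-hand side of every FD is a superkey, so BCNF is satisfied.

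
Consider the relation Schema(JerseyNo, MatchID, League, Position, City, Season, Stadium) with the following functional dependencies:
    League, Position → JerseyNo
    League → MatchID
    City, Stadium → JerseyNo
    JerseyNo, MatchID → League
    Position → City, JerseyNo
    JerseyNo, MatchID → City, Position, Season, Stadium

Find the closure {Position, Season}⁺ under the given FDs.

{City, JerseyNo, Position, Season}

Start with {Position, Season}.
Position → City, JerseyNo applies; add {City, JerseyNo} → now {City, JerseyNo, Position, Season}.
No further FD applies.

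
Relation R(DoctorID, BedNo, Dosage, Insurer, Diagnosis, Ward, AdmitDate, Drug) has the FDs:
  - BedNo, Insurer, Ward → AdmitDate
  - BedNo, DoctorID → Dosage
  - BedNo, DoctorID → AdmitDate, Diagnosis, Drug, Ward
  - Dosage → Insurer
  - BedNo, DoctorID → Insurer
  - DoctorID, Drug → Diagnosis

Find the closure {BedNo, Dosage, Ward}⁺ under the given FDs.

{AdmitDate, BedNo, Dosage, Insurer, Ward}

Start with {BedNo, Dosage, Ward}.
Dosage → Insurer applies; add {Insurer} → now {BedNo, Dosage, Insurer, Ward}.
BedNo, Insurer, Ward → AdmitDate applies; add {AdmitDate} → now {AdmitDate, BedNo, Dosage, Insurer, Ward}.
No further FD applies.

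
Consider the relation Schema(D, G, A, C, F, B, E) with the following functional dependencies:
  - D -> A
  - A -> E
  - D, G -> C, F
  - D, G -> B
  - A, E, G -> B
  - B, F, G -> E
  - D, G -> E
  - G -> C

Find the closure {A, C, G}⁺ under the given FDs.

{A, B, C, E, G}

Start with {A, C, G}.
A -> E applies; add {E} → now {A, C, E, G}.
A, E, G -> B applies; add {B} → now {A, B, C, E, G}.
No further FD applies.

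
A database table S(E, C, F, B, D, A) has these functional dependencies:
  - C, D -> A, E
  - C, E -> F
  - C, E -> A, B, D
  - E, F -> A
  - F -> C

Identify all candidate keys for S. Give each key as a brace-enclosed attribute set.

{C, D}, {C, E}, {D, F}, {E, F}

{C, D}⁺ = {A, B, C, D, E, F} — all of the relation — so {C, D} is a candidate key.
{C, E}⁺ = {A, B, C, D, E, F} — all of the relation — so {C, E} is a candidate key.
{D, F}⁺ = {A, B, C, D, E, F} — all of the relation — so {D, F} is a candidate key.
{E, F}⁺ = {A, B, C, D, E, F} — all of the relation — so {E, F} is a candidate key.
Any other superkey properly contains one of these, so there are no further candidate keys.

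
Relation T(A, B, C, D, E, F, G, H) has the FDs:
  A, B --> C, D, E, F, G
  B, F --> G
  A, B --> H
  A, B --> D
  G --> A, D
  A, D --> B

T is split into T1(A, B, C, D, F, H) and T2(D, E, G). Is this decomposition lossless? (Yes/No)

No

Common attributes: {D}; their closure is {D}.
T1 ⊄ {D} and T2 ⊄ {D}, so the split is lossy.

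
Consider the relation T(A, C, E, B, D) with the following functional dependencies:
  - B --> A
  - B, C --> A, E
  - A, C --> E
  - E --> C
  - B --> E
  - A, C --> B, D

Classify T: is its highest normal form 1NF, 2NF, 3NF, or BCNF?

Candidate keys: {A, C}, {A, E}, {B}. Prime attributes: {A, B, C, E}.
E --> C breaks BCNF: {E}⁺ = {C, E}, so {E} is not a superkey.
Its right-hand attributes {C} are all prime, as are those of every other non-superkey FD — the relation is in 3NF.

3NF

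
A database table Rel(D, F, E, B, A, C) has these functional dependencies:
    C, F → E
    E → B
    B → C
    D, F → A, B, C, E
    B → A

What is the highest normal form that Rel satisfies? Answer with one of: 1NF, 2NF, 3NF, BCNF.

2NF

Candidate key: {D, F}. Prime attributes: {D, F}.
C, F → E breaks BCNF: {C, F}⁺ = {A, B, C, E, F}, so {C, F} is not a superkey.
Because {E} is non-prime and the left side of C, F → E is not a superkey, the relation is not in 3NF.
No non-prime attribute depends on a proper subset of any candidate key, so 2NF holds.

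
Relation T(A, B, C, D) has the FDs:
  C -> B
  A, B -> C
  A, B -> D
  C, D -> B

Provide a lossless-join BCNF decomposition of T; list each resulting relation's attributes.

Candidate keys of the original relation: {A, B}, {A, C}.
{A, B, C, D}: {C} determines {B, C} here but is not a superkey — split on C -> B, giving {B, C} and {A, C, D}.
{B, C} is in BCNF.
{A, C, D} is in BCNF.

{A, C, D}; {B, C}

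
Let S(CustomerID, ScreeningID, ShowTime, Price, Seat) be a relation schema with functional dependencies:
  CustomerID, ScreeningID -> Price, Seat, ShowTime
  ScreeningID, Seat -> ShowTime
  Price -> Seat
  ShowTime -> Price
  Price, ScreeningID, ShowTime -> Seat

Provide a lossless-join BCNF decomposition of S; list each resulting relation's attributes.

Candidate key of the original relation: {CustomerID, ScreeningID}.
Within {CustomerID, Price, ScreeningID, Seat, ShowTime}: {ScreeningID, Seat}⁺ ∩ {CustomerID, Price, ScreeningID, Seat, ShowTime} = {Price, ScreeningID, Seat, ShowTime}, not the whole set, so ScreeningID, Seat -> Price, ShowTime violates BCNF; decompose into {Price, ScreeningID, Seat, ShowTime} and {CustomerID, ScreeningID, Seat}.
Within {Price, ScreeningID, Seat, ShowTime}: {Price}⁺ ∩ {Price, ScreeningID, Seat, ShowTime} = {Price, Seat}, not the whole set, so Price -> Seat violates BCNF; decompose into {Price, Seat} and {Price, ScreeningID, ShowTime}.
{Price, Seat} is in BCNF.
Within {Price, ScreeningID, ShowTime}: {ShowTime}⁺ ∩ {Price, ScreeningID, ShowTime} = {Price, ShowTime}, not the whole set, so ShowTime -> Price violates BCNF; decompose into {Price, ShowTime} and {ScreeningID, ShowTime}.
{Price, ShowTime} is in BCNF.
{ScreeningID, ShowTime} is in BCNF.
{CustomerID, ScreeningID, Seat} is in BCNF.

{CustomerID, ScreeningID, Seat}; {Price, Seat}; {Price, ShowTime}; {ScreeningID, ShowTime}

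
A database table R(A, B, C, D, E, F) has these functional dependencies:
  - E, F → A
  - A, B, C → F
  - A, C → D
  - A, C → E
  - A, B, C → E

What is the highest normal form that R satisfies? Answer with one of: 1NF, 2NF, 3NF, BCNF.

Candidate keys: {A, B, C}, {B, C, E, F}. Prime attributes: {A, B, C, E, F}.
E, F → A: {E, F}⁺ = {A, E, F}, which is not all of the attributes, so the left side is not a superkey — BCNF is violated.
A, C → D determines the non-prime attribute {D} from a non-superkey — 3NF is violated.
Since {A, C} ⊂ {A, B, C} and {A, C}⁺ ⊇ {D} with {D} non-prime, there is a partial dependency; 2NF fails.

1NF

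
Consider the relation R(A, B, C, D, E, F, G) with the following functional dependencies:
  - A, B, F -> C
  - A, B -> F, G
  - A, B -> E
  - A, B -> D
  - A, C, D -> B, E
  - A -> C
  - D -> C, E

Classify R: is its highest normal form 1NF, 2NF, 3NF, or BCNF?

1NF

Candidate keys: {A, B}, {A, D}. Prime attributes: {A, B, D}.
A -> C: {A}⁺ = {A, C}, which is not all of the attributes, so the left side is not a superkey — BCNF is violated.
Because {C} is non-prime and the left side of A -> C is not a superkey, the relation is not in 3NF.
Since {A} ⊂ {A, B} and {A}⁺ ⊇ {C} with {C} non-prime, there is a partial dependency; 2NF fails.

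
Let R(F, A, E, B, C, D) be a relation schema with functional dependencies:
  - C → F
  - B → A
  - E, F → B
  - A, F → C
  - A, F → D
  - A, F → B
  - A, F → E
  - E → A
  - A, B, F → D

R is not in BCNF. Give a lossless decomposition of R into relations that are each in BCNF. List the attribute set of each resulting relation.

{A, B}; {B, C, D, E}; {C, F}

Candidate keys of the original relation: {A, C}, {A, F}, {B, C}, {B, F}, {C, E}, {E, F}.
In {A, B, C, D, E, F}, {C} is not a superkey ({C}⁺ restricted to this set is {C, F}), so split on C → F into {C, F} and {A, B, C, D, E}.
{C, F}: every determinant is a superkey — BCNF.
In {A, B, C, D, E}, {B} is not a superkey ({B}⁺ restricted to this set is {A, B}), so split on B → A into {A, B} and {B, C, D, E}.
{A, B}: every determinant is a superkey — BCNF.
{B, C, D, E}: every determinant is a superkey — BCNF.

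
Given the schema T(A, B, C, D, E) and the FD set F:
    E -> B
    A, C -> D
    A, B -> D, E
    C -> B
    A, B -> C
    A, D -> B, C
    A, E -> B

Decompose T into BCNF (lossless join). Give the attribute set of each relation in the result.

{A, C, D, E}; {B, E}

Candidate keys of the original relation: {A, B}, {A, C}, {A, D}, {A, E}.
In {A, B, C, D, E}, {E} is not a superkey ({E}⁺ restricted to this set is {B, E}), so split on E -> B into {B, E} and {A, C, D, E}.
{B, E}: every determinant is a superkey — BCNF.
{A, C, D, E}: every determinant is a superkey — BCNF.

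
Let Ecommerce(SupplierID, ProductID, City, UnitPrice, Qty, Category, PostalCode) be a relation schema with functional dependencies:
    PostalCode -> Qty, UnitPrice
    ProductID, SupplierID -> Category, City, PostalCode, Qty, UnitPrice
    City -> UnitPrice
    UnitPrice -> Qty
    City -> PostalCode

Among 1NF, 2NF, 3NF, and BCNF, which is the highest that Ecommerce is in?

2NF

Candidate key: {ProductID, SupplierID}. Prime attributes: {ProductID, SupplierID}.
For PostalCode -> Qty, UnitPrice we have {PostalCode}⁺ = {PostalCode, Qty, UnitPrice}; {PostalCode} is not a superkey, so BCNF fails.
PostalCode -> Qty, UnitPrice determines the non-prime attributes {Qty, UnitPrice} from a non-superkey — 3NF is violated.
No non-prime attribute depends on a proper subset of any candidate key, so 2NF holds.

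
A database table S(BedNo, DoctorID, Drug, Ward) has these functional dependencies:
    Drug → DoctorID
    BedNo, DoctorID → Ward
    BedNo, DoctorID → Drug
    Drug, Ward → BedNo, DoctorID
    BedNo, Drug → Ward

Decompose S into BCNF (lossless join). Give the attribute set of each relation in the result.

Candidate keys of the original relation: {BedNo, DoctorID}, {BedNo, Drug}, {Drug, Ward}.
In {BedNo, DoctorID, Drug, Ward}, {Drug} is not a superkey ({Drug}⁺ restricted to this set is {DoctorID, Drug}), so split on Drug → DoctorID into {DoctorID, Drug} and {BedNo, Drug, Ward}.
{DoctorID, Drug} has no BCNF violation.
{BedNo, Drug, Ward} has no BCNF violation.

{BedNo, Drug, Ward}; {DoctorID, Drug}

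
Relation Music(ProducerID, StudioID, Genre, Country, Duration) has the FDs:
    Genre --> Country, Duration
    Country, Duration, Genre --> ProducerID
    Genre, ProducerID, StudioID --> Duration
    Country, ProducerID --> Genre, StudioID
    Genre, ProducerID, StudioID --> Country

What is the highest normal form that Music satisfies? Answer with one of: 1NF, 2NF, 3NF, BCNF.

Candidate keys: {Country, ProducerID}, {Genre}. Prime attributes: {Country, Genre, ProducerID}.
Every FD has a superkey on the left, so the relation is in BCNF.

BCNF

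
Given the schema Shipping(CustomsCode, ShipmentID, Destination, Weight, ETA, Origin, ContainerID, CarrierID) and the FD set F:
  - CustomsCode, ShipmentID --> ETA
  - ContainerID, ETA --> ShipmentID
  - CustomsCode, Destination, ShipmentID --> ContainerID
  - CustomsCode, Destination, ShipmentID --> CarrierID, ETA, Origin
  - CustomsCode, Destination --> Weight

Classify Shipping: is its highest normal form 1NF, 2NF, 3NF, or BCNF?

Candidate keys: {ContainerID, CustomsCode, Destination, ETA}, {CustomsCode, Destination, ShipmentID}. Prime attributes: {ContainerID, CustomsCode, Destination, ETA, ShipmentID}.
CustomsCode, ShipmentID --> ETA breaks BCNF: {CustomsCode, ShipmentID}⁺ = {CustomsCode, ETA, ShipmentID}, so {CustomsCode, ShipmentID} is not a superkey.
CustomsCode, Destination --> Weight determines the non-prime attribute {Weight} from a non-superkey — 3NF is violated.
The proper key subset {CustomsCode, Destination} of {CustomsCode, Destination, ShipmentID} determines non-prime {Weight}, so the relation is not even in 2NF.

1NF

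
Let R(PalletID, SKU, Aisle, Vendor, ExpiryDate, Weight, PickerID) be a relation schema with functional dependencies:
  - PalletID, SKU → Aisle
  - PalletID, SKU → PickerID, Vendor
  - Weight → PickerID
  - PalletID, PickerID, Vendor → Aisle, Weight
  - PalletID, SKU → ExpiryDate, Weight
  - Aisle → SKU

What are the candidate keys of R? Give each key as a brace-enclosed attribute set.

{Aisle, PalletID}, {PalletID, PickerID, Vendor}, {PalletID, SKU}, {PalletID, Vendor, Weight}

Attributes never on any right-hand side: {PalletID} — every candidate key must contain it.
{Aisle, PalletID} is a candidate key since {Aisle, PalletID}⁺ = {Aisle, ExpiryDate, PalletID, PickerID, SKU, Vendor, Weight} covers every attribute.
{PalletID, SKU} is a candidate key since {PalletID, SKU}⁺ = {Aisle, ExpiryDate, PalletID, PickerID, SKU, Vendor, Weight} covers every attribute.
{PalletID, PickerID, Vendor} is a candidate key since {PalletID, PickerID, Vendor}⁺ = {Aisle, ExpiryDate, PalletID, PickerID, SKU, Vendor, Weight} covers every attribute.
{PalletID, Vendor, Weight} is a candidate key since {PalletID, Vendor, Weight}⁺ = {Aisle, ExpiryDate, PalletID, PickerID, SKU, Vendor, Weight} covers every attribute.
Any other superkey properly contains one of these, so there are no further candidate keys.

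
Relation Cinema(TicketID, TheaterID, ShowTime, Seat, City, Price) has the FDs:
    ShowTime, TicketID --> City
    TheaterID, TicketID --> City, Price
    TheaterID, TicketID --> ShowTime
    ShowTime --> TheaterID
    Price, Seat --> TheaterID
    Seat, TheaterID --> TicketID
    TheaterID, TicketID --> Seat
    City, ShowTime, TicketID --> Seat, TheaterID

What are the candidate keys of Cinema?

{Price, Seat} is a candidate key since {Price, Seat}⁺ = {City, Price, Seat, ShowTime, TheaterID, TicketID} covers every attribute.
{Seat, ShowTime} is a candidate key since {Seat, ShowTime}⁺ = {City, Price, Seat, ShowTime, TheaterID, TicketID} covers every attribute.
{Seat, TheaterID} is a candidate key since {Seat, TheaterID}⁺ = {City, Price, Seat, ShowTime, TheaterID, TicketID} covers every attribute.
{ShowTime, TicketID} is a candidate key since {ShowTime, TicketID}⁺ = {City, Price, Seat, ShowTime, TheaterID, TicketID} covers every attribute.
{TheaterID, TicketID} is a candidate key since {TheaterID, TicketID}⁺ = {City, Price, Seat, ShowTime, TheaterID, TicketID} covers every attribute.
These are minimal and exhaustive — every other superkey contains one of them.

{Price, Seat}, {Seat, ShowTime}, {Seat, TheaterID}, {ShowTime, TicketID}, {TheaterID, TicketID}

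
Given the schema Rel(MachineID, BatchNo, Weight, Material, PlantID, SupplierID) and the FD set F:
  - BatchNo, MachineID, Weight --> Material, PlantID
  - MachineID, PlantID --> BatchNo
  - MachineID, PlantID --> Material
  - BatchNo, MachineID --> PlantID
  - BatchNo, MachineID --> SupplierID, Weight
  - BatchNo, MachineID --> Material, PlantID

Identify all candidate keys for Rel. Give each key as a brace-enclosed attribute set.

{BatchNo, MachineID}, {MachineID, PlantID}

Attributes never on any right-hand side: {MachineID} — every candidate key must contain it.
{BatchNo, MachineID}⁺ = {BatchNo, MachineID, Material, PlantID, SupplierID, Weight}, which is every attribute, so {BatchNo, MachineID} is a candidate key.
{MachineID, PlantID}⁺ = {BatchNo, MachineID, Material, PlantID, SupplierID, Weight}, which is every attribute, so {MachineID, PlantID} is a candidate key.
These are minimal and exhaustive — every other superkey contains one of them.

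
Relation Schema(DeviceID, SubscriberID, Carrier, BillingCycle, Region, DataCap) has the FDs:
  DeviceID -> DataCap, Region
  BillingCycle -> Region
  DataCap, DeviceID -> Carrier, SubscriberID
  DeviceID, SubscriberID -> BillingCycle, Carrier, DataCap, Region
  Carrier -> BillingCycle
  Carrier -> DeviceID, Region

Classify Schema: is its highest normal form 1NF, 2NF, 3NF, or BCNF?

Candidate keys: {Carrier}, {DeviceID}. Prime attributes: {Carrier, DeviceID}.
For BillingCycle -> Region we have {BillingCycle}⁺ = {BillingCycle, Region}; {BillingCycle} is not a superkey, so BCNF fails.
BillingCycle -> Region has non-prime {Region} on the right and a non-superkey on the left, so 3NF fails.
Every candidate key is a single attribute, so no partial dependency is possible; 2NF holds.

2NF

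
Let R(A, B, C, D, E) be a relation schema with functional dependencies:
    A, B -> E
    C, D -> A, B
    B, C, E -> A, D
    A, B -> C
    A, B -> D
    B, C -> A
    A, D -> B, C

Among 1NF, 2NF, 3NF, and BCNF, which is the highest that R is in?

Candidate keys: {A, B}, {A, D}, {B, C}, {C, D}. Prime attributes: {A, B, C, D}.
The left-hand side of every FD is a superkey, so BCNF is satisfied.

BCNF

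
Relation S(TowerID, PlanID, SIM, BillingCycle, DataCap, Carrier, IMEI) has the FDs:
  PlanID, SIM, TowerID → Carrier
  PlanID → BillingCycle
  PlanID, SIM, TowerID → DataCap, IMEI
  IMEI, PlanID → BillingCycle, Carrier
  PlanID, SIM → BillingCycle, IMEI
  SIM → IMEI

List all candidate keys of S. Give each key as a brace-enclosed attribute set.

Attributes never on any right-hand side: {PlanID, SIM, TowerID} — every candidate key must contain all of them.
{PlanID, SIM, TowerID}⁺ = {BillingCycle, Carrier, DataCap, IMEI, PlanID, SIM, TowerID} — all of the relation — so {PlanID, SIM, TowerID} is a candidate key.
No other minimal set has full closure, so this is the only candidate key.

{PlanID, SIM, TowerID}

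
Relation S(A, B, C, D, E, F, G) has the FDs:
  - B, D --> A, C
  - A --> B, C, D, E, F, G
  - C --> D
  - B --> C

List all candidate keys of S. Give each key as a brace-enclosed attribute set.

{A}⁺ = {A, B, C, D, E, F, G} — all of the relation — so {A} is a candidate key.
{B}⁺ = {A, B, C, D, E, F, G} — all of the relation — so {B} is a candidate key.
These are minimal and exhaustive — every other superkey contains one of them.

{A}, {B}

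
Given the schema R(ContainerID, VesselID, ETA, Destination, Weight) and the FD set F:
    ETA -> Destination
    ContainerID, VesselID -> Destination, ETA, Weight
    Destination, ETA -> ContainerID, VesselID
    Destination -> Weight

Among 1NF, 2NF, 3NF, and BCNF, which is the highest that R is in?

2NF

Candidate keys: {ContainerID, VesselID}, {ETA}. Prime attributes: {ContainerID, ETA, VesselID}.
For Destination -> Weight we have {Destination}⁺ = {Destination, Weight}; {Destination} is not a superkey, so BCNF fails.
Destination -> Weight has non-prime {Weight} on the right and a non-superkey on the left, so 3NF fails.
Checking every proper subset of each key, none determines a non-prime attribute — 2NF is satisfied.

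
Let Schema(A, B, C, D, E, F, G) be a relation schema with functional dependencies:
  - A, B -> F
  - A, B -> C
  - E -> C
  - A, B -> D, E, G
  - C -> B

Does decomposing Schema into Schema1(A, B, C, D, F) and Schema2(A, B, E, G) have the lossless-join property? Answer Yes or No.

Yes

Schema1 ∩ Schema2 = {A, B}; its closure under F is {A, B, C, D, E, F, G}.
Since Schema1 ⊆ {A, B, C, D, E, F, G}, the intersection is a superkey of Schema1; the decomposition is lossless.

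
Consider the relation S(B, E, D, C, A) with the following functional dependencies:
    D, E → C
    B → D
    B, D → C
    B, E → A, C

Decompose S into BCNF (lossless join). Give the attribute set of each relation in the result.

Candidate key of the original relation: {B, E}.
{A, B, C, D, E}: {D, E} determines {C, D, E} here but is not a superkey — split on D, E → C, giving {C, D, E} and {A, B, D, E}.
{C, D, E} is in BCNF.
{A, B, D, E}: {B} determines {B, D} here but is not a superkey — split on B → D, giving {B, D} and {A, B, E}.
{B, D} is in BCNF.
{A, B, E} is in BCNF.

{A, B, E}; {B, D}; {C, D, E}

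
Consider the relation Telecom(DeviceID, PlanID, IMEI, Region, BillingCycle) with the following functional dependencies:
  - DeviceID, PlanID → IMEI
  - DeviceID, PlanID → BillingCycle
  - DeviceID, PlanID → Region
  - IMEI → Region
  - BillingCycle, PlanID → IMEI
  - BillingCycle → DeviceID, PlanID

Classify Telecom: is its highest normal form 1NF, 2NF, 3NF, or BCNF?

Candidate keys: {BillingCycle}, {DeviceID, PlanID}. Prime attributes: {BillingCycle, DeviceID, PlanID}.
IMEI → Region breaks BCNF: {IMEI}⁺ = {IMEI, Region}, so {IMEI} is not a superkey.
Because {Region} is non-prime and the left side of IMEI → Region is not a superkey, the relation is not in 3NF.
Checking every proper subset of each key, none determines a non-prime attribute — 2NF is satisfied.

2NF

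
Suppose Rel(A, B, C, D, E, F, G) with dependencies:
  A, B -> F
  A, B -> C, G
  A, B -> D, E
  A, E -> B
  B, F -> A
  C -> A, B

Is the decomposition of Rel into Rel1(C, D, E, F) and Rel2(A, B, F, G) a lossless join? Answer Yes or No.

The shared attributes are {F} and {F}⁺ = {F}.
Rel1 ⊄ {F} and Rel2 ⊄ {F}, so the split is lossy.

No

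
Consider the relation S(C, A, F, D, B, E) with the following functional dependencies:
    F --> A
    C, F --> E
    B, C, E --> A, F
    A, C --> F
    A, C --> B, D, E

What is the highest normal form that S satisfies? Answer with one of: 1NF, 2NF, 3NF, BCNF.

3NF

Candidate keys: {A, C}, {B, C, E}, {C, F}. Prime attributes: {A, B, C, E, F}.
For F --> A we have {F}⁺ = {A, F}; {F} is not a superkey, so BCNF fails.
Since {A} ⊆ prime attributes and every other non-superkey FD also has a prime right side, the schema is in 3NF.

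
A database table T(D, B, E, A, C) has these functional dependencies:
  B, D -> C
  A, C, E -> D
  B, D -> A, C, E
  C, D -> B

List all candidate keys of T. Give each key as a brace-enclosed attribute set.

Closure of {B, D} is {A, B, C, D, E}, the whole schema; {B, D} is a candidate key.
Closure of {C, D} is {A, B, C, D, E}, the whole schema; {C, D} is a candidate key.
Closure of {A, C, E} is {A, B, C, D, E}, the whole schema; {A, C, E} is a candidate key.
No proper subset of any of these is a key, and no other minimal superkey exists.

{A, C, E}, {B, D}, {C, D}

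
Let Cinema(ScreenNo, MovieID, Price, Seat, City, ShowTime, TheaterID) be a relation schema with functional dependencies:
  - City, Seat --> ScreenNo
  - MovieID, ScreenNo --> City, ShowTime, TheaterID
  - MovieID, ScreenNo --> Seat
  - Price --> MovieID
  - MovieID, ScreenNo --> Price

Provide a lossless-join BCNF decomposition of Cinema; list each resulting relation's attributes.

{City, Price, Seat, ShowTime, TheaterID}; {City, ScreenNo, Seat}; {MovieID, Price}

Candidate keys of the original relation: {City, MovieID, Seat}, {City, Price, Seat}, {MovieID, ScreenNo}, {Price, ScreenNo}.
{City, MovieID, Price, ScreenNo, Seat, ShowTime, TheaterID}: {City, Seat} determines {City, ScreenNo, Seat} here but is not a superkey — split on City, Seat --> ScreenNo, giving {City, ScreenNo, Seat} and {City, MovieID, Price, Seat, ShowTime, TheaterID}.
{City, ScreenNo, Seat}: every determinant is a superkey — BCNF.
{City, MovieID, Price, Seat, ShowTime, TheaterID}: {Price} determines {MovieID, Price} here but is not a superkey — split on Price --> MovieID, giving {MovieID, Price} and {City, Price, Seat, ShowTime, TheaterID}.
{MovieID, Price}: every determinant is a superkey — BCNF.
{City, Price, Seat, ShowTime, TheaterID}: every determinant is a superkey — BCNF.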